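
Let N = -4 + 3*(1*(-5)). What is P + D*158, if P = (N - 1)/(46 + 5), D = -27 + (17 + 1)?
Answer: -72542/51 ≈ -1422.4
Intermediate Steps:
N = -19 (N = -4 + 3*(-5) = -4 - 15 = -19)
D = -9 (D = -27 + 18 = -9)
P = -20/51 (P = (-19 - 1)/(46 + 5) = -20/51 ≈ -0.39216)
P + D*158 = -20/51 - 9*158 = -20/51 - 1422 = -72542/51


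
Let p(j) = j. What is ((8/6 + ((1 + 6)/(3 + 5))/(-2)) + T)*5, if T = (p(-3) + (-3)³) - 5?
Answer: -8185/48 ≈ -170.52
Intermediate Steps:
T = -35 (T = (-3 + (-3)³) - 5 = (-3 - 27) - 5 = -30 - 5 = -35)
((8/6 + ((1 + 6)/(3 + 5))/(-2)) + T)*5 = ((8/6 + ((1 + 6)/(3 + 5))/(-2)) - 35)*5 = ((8*(⅙) + (7/8)*(-½)) - 35)*5 = ((4/3 + (7*(⅛))*(-½)) - 35)*5 = ((4/3 + (7/8)*(-½)) - 35)*5 = ((4/3 - 7/16) - 35)*5 = (43/48 - 35)*5 = -1637/48*5 = -8185/48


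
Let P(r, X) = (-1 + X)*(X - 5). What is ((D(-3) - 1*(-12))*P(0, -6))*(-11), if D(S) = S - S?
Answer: -10164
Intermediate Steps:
D(S) = 0
P(r, X) = (-1 + X)*(-5 + X)
((D(-3) - 1*(-12))*P(0, -6))*(-11) = ((0 - 1*(-12))*(5 + (-6)² - 6*(-6)))*(-11) = ((0 + 12)*(5 + 36 + 36))*(-11) = (12*77)*(-11) = 924*(-11) = -10164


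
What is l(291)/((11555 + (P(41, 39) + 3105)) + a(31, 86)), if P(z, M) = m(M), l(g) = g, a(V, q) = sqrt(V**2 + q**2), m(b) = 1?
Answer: 4266351/214936564 - 291*sqrt(8357)/214936564 ≈ 0.019726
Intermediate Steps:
P(z, M) = 1
l(291)/((11555 + (P(41, 39) + 3105)) + a(31, 86)) = 291/((11555 + (1 + 3105)) + sqrt(31**2 + 86**2)) = 291/((11555 + 3106) + sqrt(961 + 7396)) = 291/(14661 + sqrt(8357))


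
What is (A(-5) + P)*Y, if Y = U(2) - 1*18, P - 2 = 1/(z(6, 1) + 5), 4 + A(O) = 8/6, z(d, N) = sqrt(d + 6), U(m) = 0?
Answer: 66/13 + 36*sqrt(3)/13 ≈ 9.8734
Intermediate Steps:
z(d, N) = sqrt(6 + d)
A(O) = -8/3 (A(O) = -4 + 8/6 = -4 + 8*(1/6) = -4 + 4/3 = -8/3)
P = 2 + 1/(5 + 2*sqrt(3)) (P = 2 + 1/(sqrt(6 + 6) + 5) = 2 + 1/(sqrt(12) + 5) = 2 + 1/(2*sqrt(3) + 5) = 2 + 1/(5 + 2*sqrt(3)) ≈ 2.1181)
Y = -18 (Y = 0 - 1*18 = 0 - 18 = -18)
(A(-5) + P)*Y = (-8/3 + (31/13 - 2*sqrt(3)/13))*(-18) = (-11/39 - 2*sqrt(3)/13)*(-18) = 66/13 + 36*sqrt(3)/13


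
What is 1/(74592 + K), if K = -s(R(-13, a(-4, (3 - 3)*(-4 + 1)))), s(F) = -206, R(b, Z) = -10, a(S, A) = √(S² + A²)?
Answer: 1/74798 ≈ 1.3369e-5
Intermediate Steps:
a(S, A) = √(A² + S²)
K = 206 (K = -1*(-206) = 206)
1/(74592 + K) = 1/(74592 + 206) = 1/74798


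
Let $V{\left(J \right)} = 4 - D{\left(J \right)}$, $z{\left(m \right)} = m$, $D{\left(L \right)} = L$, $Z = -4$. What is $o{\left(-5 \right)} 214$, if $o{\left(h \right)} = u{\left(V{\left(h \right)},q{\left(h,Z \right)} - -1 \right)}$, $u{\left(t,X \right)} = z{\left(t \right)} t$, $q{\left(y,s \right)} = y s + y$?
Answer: $17334$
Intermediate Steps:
$V{\left(J \right)} = 4 - J$
$q{\left(y,s \right)} = y + s y$ ($q{\left(y,s \right)} = s y + y = y + s y$)
$u{\left(t,X \right)} = t^{2}$ ($u{\left(t,X \right)} = t t = t^{2}$)
$o{\left(h \right)} = \left(4 - h\right)^{2}$
$o{\left(-5 \right)} 214 = \left(-4 - 5\right)^{2} \cdot 214 = \left(-9\right)^{2} \cdot 214 = 81 \cdot 214 = 17334$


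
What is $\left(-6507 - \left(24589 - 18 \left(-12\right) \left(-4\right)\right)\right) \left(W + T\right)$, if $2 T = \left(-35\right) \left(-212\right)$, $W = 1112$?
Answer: $-145778704$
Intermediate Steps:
$T = 3710$ ($T = \frac{\left(-35\right) \left(-212\right)}{2} = \frac{1}{2} \cdot 7420 = 3710$)
$\left(-6507 - \left(24589 - 18 \left(-12\right) \left(-4\right)\right)\right) \left(W + T\right) = \left(-6507 - \left(24589 - 18 \left(-12\right) \left(-4\right)\right)\right) \left(1112 + 3710\right) = \left(-6507 - 23725\right) 4822 = \left(-30232\right) 4822 = -145778704$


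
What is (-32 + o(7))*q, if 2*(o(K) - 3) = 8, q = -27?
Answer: 675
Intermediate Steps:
o(K) = 7 (o(K) = 3 + (½)*8 = 3 + 4 = 7)
(-32 + o(7))*q = (-32 + 7)*(-27) = -25*(-27) = 675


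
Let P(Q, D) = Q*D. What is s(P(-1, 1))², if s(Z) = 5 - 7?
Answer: 4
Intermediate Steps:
P(Q, D) = D*Q
s(Z) = -2
s(P(-1, 1))² = (-2)² = 4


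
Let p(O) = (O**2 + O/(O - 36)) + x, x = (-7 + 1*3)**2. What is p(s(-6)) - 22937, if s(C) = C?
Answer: -160194/7 ≈ -22885.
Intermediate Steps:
x = 16 (x = (-7 + 3)**2 = (-4)**2 = 16)
p(O) = 16 + O**2 + O/(-36 + O) (p(O) = (O**2 + O/(O - 36)) + 16 = (O**2 + O/(-36 + O)) + 16 = 16 + O**2 + O/(-36 + O))
p(s(-6)) - 22937 = (-576 + (-6)**3 - 36*(-6)**2 + 17*(-6))/(-36 - 6) - 22937 = (-576 - 216 - 36*36 - 102)/(-42) - 22937 = -(-576 - 216 - 1296 - 102)/42 - 22937 = -1/42*(-2190) - 22937 = 365/7 - 22937 = -160194/7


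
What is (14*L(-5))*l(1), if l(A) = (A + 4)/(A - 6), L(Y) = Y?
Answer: 70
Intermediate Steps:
l(A) = (4 + A)/(-6 + A)
(14*L(-5))*l(1) = (14*(-5))*((4 + 1)/(-6 + 1)) = -70*5/(-5) = -(-14)*5 = -70*(-1) = 70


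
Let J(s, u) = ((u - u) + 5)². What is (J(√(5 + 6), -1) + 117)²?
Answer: 20164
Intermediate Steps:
J(s, u) = 25 (J(s, u) = (0 + 5)² = 5² = 25)
(J(√(5 + 6), -1) + 117)² = (25 + 117)² = 142² = 20164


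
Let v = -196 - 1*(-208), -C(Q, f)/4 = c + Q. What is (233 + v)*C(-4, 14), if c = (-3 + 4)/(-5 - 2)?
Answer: 4060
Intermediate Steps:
c = -⅐ (c = 1/(-7) = 1*(-⅐) = -⅐ ≈ -0.14286)
C(Q, f) = 4/7 - 4*Q (C(Q, f) = -4*(-⅐ + Q) = 4/7 - 4*Q)
v = 12 (v = -196 + 208 = 12)
(233 + v)*C(-4, 14) = (233 + 12)*(4/7 - 4*(-4)) = 245*(4/7 + 16) = 245*(116/7) = 4060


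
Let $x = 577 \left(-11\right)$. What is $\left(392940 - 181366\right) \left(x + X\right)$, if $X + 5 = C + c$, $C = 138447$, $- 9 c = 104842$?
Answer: $\frac{229348966462}{9} \approx 2.5483 \cdot 10^{10}$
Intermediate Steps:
$c = - \frac{104842}{9}$ ($c = \left(- \frac{1}{9}\right) 104842 = - \frac{104842}{9} \approx -11649.0$)
$X = \frac{1141136}{9}$ ($X = -5 + \left(138447 - \frac{104842}{9}\right) = -5 + \frac{1141181}{9} = \frac{1141136}{9} \approx 1.2679 \cdot 10^{5}$)
$x = -6347$
$\left(392940 - 181366\right) \left(x + X\right) = \left(392940 - 181366\right) \left(-6347 + \frac{1141136}{9}\right) = 211574 \cdot \frac{1084013}{9} = \frac{229348966462}{9}$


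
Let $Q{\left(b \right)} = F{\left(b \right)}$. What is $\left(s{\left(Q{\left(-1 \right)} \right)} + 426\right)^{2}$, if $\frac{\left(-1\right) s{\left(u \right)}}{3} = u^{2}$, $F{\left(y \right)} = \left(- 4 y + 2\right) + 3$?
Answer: $33489$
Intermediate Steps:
$F{\left(y \right)} = 5 - 4 y$ ($F{\left(y \right)} = \left(2 - 4 y\right) + 3 = 5 - 4 y$)
$Q{\left(b \right)} = 5 - 4 b$
$s{\left(u \right)} = - 3 u^{2}$
$\left(s{\left(Q{\left(-1 \right)} \right)} + 426\right)^{2} = \left(- 3 \left(5 - -4\right)^{2} + 426\right)^{2} = \left(- 3 \left(5 + 4\right)^{2} + 426\right)^{2} = \left(- 3 \cdot 9^{2} + 426\right)^{2} = \left(\left(-3\right) 81 + 426\right)^{2} = \left(-243 + 426\right)^{2} = 183^{2} = 33489$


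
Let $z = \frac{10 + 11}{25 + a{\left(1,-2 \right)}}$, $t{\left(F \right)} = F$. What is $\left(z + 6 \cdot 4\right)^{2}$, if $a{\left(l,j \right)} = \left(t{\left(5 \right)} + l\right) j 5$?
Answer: $\frac{13689}{25} \approx 547.56$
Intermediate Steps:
$a{\left(l,j \right)} = 5 j \left(5 + l\right)$ ($a{\left(l,j \right)} = \left(5 + l\right) j 5 = \left(5 + l\right) 5 j = 5 j \left(5 + l\right)$)
$z = - \frac{3}{5}$ ($z = \frac{10 + 11}{25 + 5 \left(-2\right) \left(5 + 1\right)} = \frac{21}{25 + 5 \left(-2\right) 6} = \frac{21}{25 - 60} = \frac{21}{-35} = 21 \left(- \frac{1}{35}\right) = - \frac{3}{5} \approx -0.6$)
$\left(z + 6 \cdot 4\right)^{2} = \left(- \frac{3}{5} + 6 \cdot 4\right)^{2} = \left(- \frac{3}{5} + 24\right)^{2} = \left(\frac{117}{5}\right)^{2} = \frac{13689}{25}$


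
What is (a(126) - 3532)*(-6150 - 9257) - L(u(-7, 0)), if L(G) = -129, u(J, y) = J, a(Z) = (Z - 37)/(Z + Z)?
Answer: 1958839619/36 ≈ 5.4412e+7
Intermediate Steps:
a(Z) = (-37 + Z)/(2*Z) (a(Z) = (-37 + Z)/((2*Z)) = (-37 + Z)*(1/(2*Z)) = (-37 + Z)/(2*Z))
(a(126) - 3532)*(-6150 - 9257) - L(u(-7, 0)) = ((½)*(-37 + 126)/126 - 3532)*(-6150 - 9257) - 1*(-129) = ((½)*(1/126)*89 - 3532)*(-15407) + 129 = (89/252 - 3532)*(-15407) + 129 = -889975/252*(-15407) + 129 = 1958834975/36 + 129 = 1958839619/36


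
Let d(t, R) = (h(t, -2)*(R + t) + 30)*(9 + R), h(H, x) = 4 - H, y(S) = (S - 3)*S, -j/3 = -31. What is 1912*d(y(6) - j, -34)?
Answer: 410171800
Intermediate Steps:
j = 93 (j = -3*(-31) = 93)
y(S) = S*(-3 + S) (y(S) = (-3 + S)*S = S*(-3 + S))
d(t, R) = (9 + R)*(30 + (4 - t)*(R + t)) (d(t, R) = ((4 - t)*(R + t) + 30)*(9 + R) = (30 + (4 - t)*(R + t))*(9 + R) = (9 + R)*(30 + (4 - t)*(R + t)))
1912*d(y(6) - j, -34) = 1912*(270 + 30*(-34) + (-34)²*(4 - (6*(-3 + 6) - 1*93)) - 9*(-34)*(-4 + (6*(-3 + 6) - 1*93)) - 9*(6*(-3 + 6) - 1*93)*(-4 + (6*(-3 + 6) - 1*93)) - 1*(-34)*(6*(-3 + 6) - 1*93)*(-4 + (6*(-3 + 6) - 1*93))) = 1912*(270 - 1020 + 1156*(4 - (6*3 - 93)) - 9*(-34)*(-4 + (6*3 - 93)) - 9*(6*3 - 93)*(-4 + (6*3 - 93)) - 1*(-34)*(6*3 - 93)*(-4 + (6*3 - 93))) = 1912*(270 - 1020 + 1156*(4 - (18 - 93)) - 9*(-34)*(-4 + (18 - 93)) - 9*(18 - 93)*(-4 + (18 - 93)) - 1*(-34)*(18 - 93)*(-4 + (18 - 93))) = 1912*(270 - 1020 + 1156*(4 - 1*(-75)) - 9*(-34)*(-4 - 75) - 9*(-75)*(-4 - 75) - 1*(-34)*(-75)*(-4 - 75)) = 1912*(270 - 1020 + 1156*(4 + 75) - 9*(-34)*(-79) - 9*(-75)*(-79) - 1*(-34)*(-75)*(-79)) = 1912*(270 - 1020 + 1156*79 - 24174 - 53325 + 201450) = 1912*(270 - 1020 + 91324 - 24174 - 53325 + 201450) = 1912*214525 = 410171800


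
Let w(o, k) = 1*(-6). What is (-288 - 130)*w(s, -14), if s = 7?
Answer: 2508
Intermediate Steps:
w(o, k) = -6
(-288 - 130)*w(s, -14) = (-288 - 130)*(-6) = -418*(-6) = 2508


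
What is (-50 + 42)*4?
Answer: -32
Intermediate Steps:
(-50 + 42)*4 = -8*4 = -32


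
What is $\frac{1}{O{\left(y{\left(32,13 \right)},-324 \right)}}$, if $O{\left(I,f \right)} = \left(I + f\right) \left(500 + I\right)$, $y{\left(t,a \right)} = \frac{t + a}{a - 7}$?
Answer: $- \frac{4}{642495} \approx -6.2257 \cdot 10^{-6}$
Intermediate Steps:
$y{\left(t,a \right)} = \frac{a + t}{-7 + a}$
$O{\left(I,f \right)} = \left(500 + I\right) \left(I + f\right)$
$\frac{1}{O{\left(y{\left(32,13 \right)},-324 \right)}} = \frac{1}{\left(\frac{13 + 32}{-7 + 13}\right)^{2} + 500 \frac{13 + 32}{-7 + 13} + 500 \left(-324\right) + \frac{13 + 32}{-7 + 13} \left(-324\right)} = \frac{1}{\left(\frac{1}{6} \cdot 45\right)^{2} + 500 \cdot \frac{1}{6} \cdot 45 - 162000 + \frac{1}{6} \cdot 45 \left(-324\right)} = \frac{1}{\left(\frac{15}{2}\right)^{2} + 500 \cdot \frac{15}{2} - 162000 + \frac{15}{2} \left(-324\right)} = \frac{1}{\frac{225}{4} + 3750 - 162000 - 2430} = \frac{1}{- \frac{642495}{4}} = - \frac{4}{642495}$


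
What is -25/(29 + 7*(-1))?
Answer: -25/22 ≈ -1.1364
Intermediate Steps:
-25/(29 + 7*(-1)) = -25/(29 - 7) = -25/22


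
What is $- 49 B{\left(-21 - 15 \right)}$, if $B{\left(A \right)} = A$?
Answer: $1764$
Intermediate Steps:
$- 49 B{\left(-21 - 15 \right)} = - 49 \left(-21 - 15\right) = \left(-49\right) \left(-36\right) = 1764$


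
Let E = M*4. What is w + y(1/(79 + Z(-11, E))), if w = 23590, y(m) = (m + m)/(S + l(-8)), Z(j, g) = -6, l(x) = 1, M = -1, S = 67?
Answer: 58550381/2482 ≈ 23590.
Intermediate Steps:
E = -4 (E = -1*4 = -4)
y(m) = m/34 (y(m) = (m + m)/(67 + 1) = (2*m)/68 = (2*m)*(1/68) = m/34)
w + y(1/(79 + Z(-11, E))) = 23590 + 1/(34*(79 - 6)) = 23590 + (1/34)/73 = 23590 + (1/34)*(1/73) = 23590 + 1/2482 = 58550381/2482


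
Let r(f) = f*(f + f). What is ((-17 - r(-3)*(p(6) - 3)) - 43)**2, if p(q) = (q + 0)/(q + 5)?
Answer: 30276/121 ≈ 250.21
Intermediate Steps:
r(f) = 2*f**2 (r(f) = f*(2*f) = 2*f**2)
p(q) = q/(5 + q)
((-17 - r(-3)*(p(6) - 3)) - 43)**2 = ((-17 - 2*(-3)**2*(6/(5 + 6) - 3)) - 43)**2 = ((-17 - 2*9*(6/11 - 3)) - 43)**2 = ((-17 - 18*(6*(1/11) - 3)) - 43)**2 = ((-17 - 18*(6/11 - 3)) - 43)**2 = ((-17 - 18*(-27)/11) - 43)**2 = ((-17 - 1*(-486/11)) - 43)**2 = ((-17 + 486/11) - 43)**2 = (299/11 - 43)**2 = (-174/11)**2 = 30276/121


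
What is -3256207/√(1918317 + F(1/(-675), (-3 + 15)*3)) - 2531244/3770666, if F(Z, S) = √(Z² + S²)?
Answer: -1265622/1885333 - 48843105*√3/√(1294863975 + √590490001) ≈ -2351.6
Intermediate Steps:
F(Z, S) = √(S² + Z²)
-3256207/√(1918317 + F(1/(-675), (-3 + 15)*3)) - 2531244/3770666 = -3256207/√(1918317 + √(((-3 + 15)*3)² + (1/(-675))²)) - 2531244/3770666 = -3256207/√(1918317 + √((12*3)² + (-1/675)²)) - 2531244*1/3770666 = -3256207/√(1918317 + √(36² + 1/455625)) - 1265622/1885333 = -3256207/√(1918317 + √(1296 + 1/455625)) - 1265622/1885333 = -3256207/√(1918317 + √(590490001/455625)) - 1265622/1885333 = -3256207/√(1918317 + √590490001/675) - 1265622/1885333 = -1265622/1885333 - 3256207/√(1918317 + √590490001/675)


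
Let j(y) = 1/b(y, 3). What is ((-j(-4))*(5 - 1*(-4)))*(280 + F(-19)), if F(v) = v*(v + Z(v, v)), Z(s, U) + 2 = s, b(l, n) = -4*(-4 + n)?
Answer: -2340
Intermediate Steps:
b(l, n) = 16 - 4*n
Z(s, U) = -2 + s
j(y) = 1/4 (j(y) = 1/(16 - 4*3) = 1/(16 - 12) = 1/4)
F(v) = v*(-2 + 2*v) (F(v) = v*(v + (-2 + v)) = v*(-2 + 2*v))
((-j(-4))*(5 - 1*(-4)))*(280 + F(-19)) = ((-1*1/4)*(5 - 1*(-4)))*(280 + 2*(-19)*(-1 - 19)) = (-(5 + 4)/4)*(280 + 2*(-19)*(-20)) = (-1/4*9)*(280 + 760) = -9/4*1040 = -2340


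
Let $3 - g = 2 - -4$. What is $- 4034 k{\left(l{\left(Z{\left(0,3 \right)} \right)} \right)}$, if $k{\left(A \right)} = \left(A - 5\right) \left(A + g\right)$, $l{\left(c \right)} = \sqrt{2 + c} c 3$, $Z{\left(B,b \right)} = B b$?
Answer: $-60510$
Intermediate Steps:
$g = -3$ ($g = 3 - \left(2 - -4\right) = 3 - \left(2 + 4\right) = 3 - 6 = -3$)
$l{\left(c \right)} = 3 c \sqrt{2 + c}$ ($l{\left(c \right)} = c \sqrt{2 + c} 3 = 3 c \sqrt{2 + c}$)
$k{\left(A \right)} = \left(-5 + A\right) \left(-3 + A\right)$ ($k{\left(A \right)} = \left(A - 5\right) \left(A - 3\right) = \left(-5 + A\right) \left(-3 + A\right)$)
$- 4034 k{\left(l{\left(Z{\left(0,3 \right)} \right)} \right)} = - 4034 \left(15 + \left(3 \cdot 0 \cdot 3 \sqrt{2 + 0 \cdot 3}\right)^{2} - 8 \cdot 3 \cdot 0 \cdot 3 \sqrt{2 + 0 \cdot 3}\right) = - 4034 \left(15 + \left(3 \cdot 0 \sqrt{2 + 0}\right)^{2} - 8 \cdot 3 \cdot 0 \sqrt{2 + 0}\right) = - 4034 \left(15 + \left(3 \cdot 0 \sqrt{2}\right)^{2} - 8 \cdot 3 \cdot 0 \sqrt{2}\right) = - 4034 \left(15 + 0^{2} - 0\right) = - 4034 \left(15 + 0 + 0\right) = \left(-4034\right) 15 = -60510$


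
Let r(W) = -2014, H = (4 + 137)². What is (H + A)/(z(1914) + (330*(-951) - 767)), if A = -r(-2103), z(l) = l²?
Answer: 21895/3348799 ≈ 0.0065382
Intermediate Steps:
H = 19881 (H = 141² = 19881)
A = 2014 (A = -1*(-2014) = 2014)
(H + A)/(z(1914) + (330*(-951) - 767)) = (19881 + 2014)/(1914² + (330*(-951) - 767)) = 21895/(3663396 + (-313830 - 767)) = 21895/(3663396 - 314597) = 21895/3348799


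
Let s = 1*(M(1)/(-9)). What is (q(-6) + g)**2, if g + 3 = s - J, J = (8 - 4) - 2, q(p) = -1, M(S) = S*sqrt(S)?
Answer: 3025/81 ≈ 37.346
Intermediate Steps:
M(S) = S**(3/2)
J = 2 (J = 4 - 2 = 2)
s = -1/9 (s = 1*(1**(3/2)/(-9)) = 1*(1*(-1/9)) = 1*(-1/9) = -1/9 ≈ -0.11111)
g = -46/9 (g = -3 + (-1/9 - 1*2) = -3 + (-1/9 - 2) = -3 - 19/9 = -46/9 ≈ -5.1111)
(q(-6) + g)**2 = (-1 - 46/9)**2 = (-55/9)**2 = 3025/81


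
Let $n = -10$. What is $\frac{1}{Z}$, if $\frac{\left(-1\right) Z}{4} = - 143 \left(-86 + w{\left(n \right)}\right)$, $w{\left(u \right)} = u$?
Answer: $- \frac{1}{54912} \approx -1.8211 \cdot 10^{-5}$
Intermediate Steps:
$Z = -54912$ ($Z = - 4 \left(- 143 \left(-86 - 10\right)\right) = - 4 \left(\left(-143\right) \left(-96\right)\right) = \left(-4\right) 13728 = -54912$)
$\frac{1}{Z} = \frac{1}{-54912} = - \frac{1}{54912}$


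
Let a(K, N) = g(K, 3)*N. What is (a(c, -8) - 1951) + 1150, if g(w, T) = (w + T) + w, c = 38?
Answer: -1433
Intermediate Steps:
g(w, T) = T + 2*w (g(w, T) = (T + w) + w = T + 2*w)
a(K, N) = N*(3 + 2*K) (a(K, N) = (3 + 2*K)*N = N*(3 + 2*K))
(a(c, -8) - 1951) + 1150 = (-8*(3 + 2*38) - 1951) + 1150 = (-8*(3 + 76) - 1951) + 1150 = (-8*79 - 1951) + 1150 = (-632 - 1951) + 1150 = -2583 + 1150 = -1433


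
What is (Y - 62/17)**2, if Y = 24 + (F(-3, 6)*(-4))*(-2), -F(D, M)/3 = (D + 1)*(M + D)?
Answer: 7806436/289 ≈ 27012.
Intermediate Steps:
F(D, M) = -3*(1 + D)*(D + M) (F(D, M) = -3*(D + 1)*(M + D) = -3*(1 + D)*(D + M))
Y = 168 (Y = 24 + ((-3*(-3) - 3*6 - 3*(-3)**2 - 3*(-3)*6)*(-4))*(-2) = 24 + ((9 - 18 - 3*9 + 54)*(-4))*(-2) = 24 + ((9 - 18 - 27 + 54)*(-4))*(-2) = 24 + (18*(-4))*(-2) = 24 - 72*(-2) = 24 + 144 = 168)
(Y - 62/17)**2 = (168 - 62/17)**2 = (2794/17)**2 = 7806436/289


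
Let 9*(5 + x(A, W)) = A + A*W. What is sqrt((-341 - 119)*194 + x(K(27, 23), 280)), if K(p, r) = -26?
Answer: I*sqrt(810511)/3 ≈ 300.09*I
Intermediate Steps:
x(A, W) = -5 + A/9 + A*W/9 (x(A, W) = -5 + (A + A*W)/9 = -5 + (A/9 + A*W/9) = -5 + A/9 + A*W/9)
sqrt((-341 - 119)*194 + x(K(27, 23), 280)) = sqrt((-341 - 119)*194 + (-5 + (1/9)*(-26) + (1/9)*(-26)*280)) = sqrt(-460*194 + (-5 - 26/9 - 7280/9)) = sqrt(-89240 - 7351/9) = sqrt(-810511/9) = I*sqrt(810511)/3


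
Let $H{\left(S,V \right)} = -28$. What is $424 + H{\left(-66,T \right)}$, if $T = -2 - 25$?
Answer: $396$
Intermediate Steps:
$T = -27$ ($T = -2 - 25 = -27$)
$424 + H{\left(-66,T \right)} = 424 - 28 = 396$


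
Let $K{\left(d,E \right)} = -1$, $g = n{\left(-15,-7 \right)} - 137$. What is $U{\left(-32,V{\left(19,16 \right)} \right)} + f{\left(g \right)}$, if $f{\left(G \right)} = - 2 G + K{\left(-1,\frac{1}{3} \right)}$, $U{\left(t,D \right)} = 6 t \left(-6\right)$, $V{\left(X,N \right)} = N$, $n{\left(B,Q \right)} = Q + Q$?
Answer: $1453$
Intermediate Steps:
$n{\left(B,Q \right)} = 2 Q$
$U{\left(t,D \right)} = - 36 t$
$g = -151$ ($g = 2 \left(-7\right) - 137 = -14 - 137 = -151$)
$f{\left(G \right)} = -1 - 2 G$ ($f{\left(G \right)} = - 2 G - 1 = -1 - 2 G$)
$U{\left(-32,V{\left(19,16 \right)} \right)} + f{\left(g \right)} = \left(-36\right) \left(-32\right) - -301 = 1152 + \left(-1 + 302\right) = 1152 + 301 = 1453$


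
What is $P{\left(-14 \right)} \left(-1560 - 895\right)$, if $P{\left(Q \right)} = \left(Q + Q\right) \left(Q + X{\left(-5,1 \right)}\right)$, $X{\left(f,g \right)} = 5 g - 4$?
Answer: $-893620$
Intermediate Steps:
$X{\left(f,g \right)} = -4 + 5 g$
$P{\left(Q \right)} = 2 Q \left(1 + Q\right)$ ($P{\left(Q \right)} = \left(Q + Q\right) \left(Q + \left(-4 + 5 \cdot 1\right)\right) = 2 Q \left(Q + \left(-4 + 5\right)\right) = 2 Q \left(Q + 1\right) = 2 Q \left(1 + Q\right)$)
$P{\left(-14 \right)} \left(-1560 - 895\right) = 2 \left(-14\right) \left(1 - 14\right) \left(-1560 - 895\right) = 2 \left(-14\right) \left(-13\right) \left(-2455\right) = 364 \left(-2455\right) = -893620$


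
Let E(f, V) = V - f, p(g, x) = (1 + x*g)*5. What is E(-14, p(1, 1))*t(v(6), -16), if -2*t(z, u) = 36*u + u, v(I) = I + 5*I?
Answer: 7104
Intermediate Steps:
p(g, x) = 5 + 5*g*x (p(g, x) = (1 + g*x)*5 = 5 + 5*g*x)
v(I) = 6*I
t(z, u) = -37*u/2 (t(z, u) = -(36*u + u)/2 = -37*u/2)
E(-14, p(1, 1))*t(v(6), -16) = ((5 + 5*1*1) - 1*(-14))*(-37/2*(-16)) = ((5 + 5) + 14)*296 = (10 + 14)*296 = 24*296 = 7104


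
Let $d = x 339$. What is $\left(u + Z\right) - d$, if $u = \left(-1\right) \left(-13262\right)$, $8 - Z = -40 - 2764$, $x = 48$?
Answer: $-198$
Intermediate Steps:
$Z = 2812$ ($Z = 8 - \left(-40 - 2764\right) = 8 - -2804 = 8 + 2804 = 2812$)
$u = 13262$
$d = 16272$ ($d = 48 \cdot 339 = 16272$)
$\left(u + Z\right) - d = \left(13262 + 2812\right) - 16272 = 16074 - 16272 = -198$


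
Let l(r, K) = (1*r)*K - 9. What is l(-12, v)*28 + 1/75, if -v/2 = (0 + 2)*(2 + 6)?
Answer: 787501/75 ≈ 10500.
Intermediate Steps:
v = -32 (v = -2*(0 + 2)*(2 + 6) = -4*8 = -2*16 = -32)
l(r, K) = -9 + K*r (l(r, K) = r*K - 9 = K*r - 9 = -9 + K*r)
l(-12, v)*28 + 1/75 = (-9 - 32*(-12))*28 + 1/75 = (-9 + 384)*28 + 1/75 = 375*28 + 1/75 = 10500 + 1/75 = 787501/75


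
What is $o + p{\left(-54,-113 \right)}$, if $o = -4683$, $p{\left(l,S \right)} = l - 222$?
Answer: $-4959$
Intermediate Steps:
$p{\left(l,S \right)} = -222 + l$
$o + p{\left(-54,-113 \right)} = -4683 - 276 = -4959$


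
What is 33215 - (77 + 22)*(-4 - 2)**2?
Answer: 29651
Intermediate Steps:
33215 - (77 + 22)*(-4 - 2)**2 = 33215 - 99*(-6)**2 = 33215 - 99*36 = 33215 - 1*3564 = 33215 - 3564 = 29651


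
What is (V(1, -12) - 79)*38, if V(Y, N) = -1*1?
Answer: -3040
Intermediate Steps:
V(Y, N) = -1
(V(1, -12) - 79)*38 = (-1 - 79)*38 = -80*38 = -3040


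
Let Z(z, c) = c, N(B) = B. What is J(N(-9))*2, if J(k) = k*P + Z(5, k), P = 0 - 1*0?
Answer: -18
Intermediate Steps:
P = 0 (P = 0 + 0 = 0)
J(k) = k (J(k) = k*0 + k = 0 + k = k)
J(N(-9))*2 = -9*2 = -18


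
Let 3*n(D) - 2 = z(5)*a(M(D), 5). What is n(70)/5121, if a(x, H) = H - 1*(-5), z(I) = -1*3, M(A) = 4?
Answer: -28/15363 ≈ -0.0018226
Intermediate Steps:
z(I) = -3
a(x, H) = 5 + H (a(x, H) = H + 5 = 5 + H)
n(D) = -28/3 (n(D) = 2/3 + (-3*(5 + 5))/3 = 2/3 + (-3*10)/3 = 2/3 + (1/3)*(-30) = 2/3 - 10 = -28/3)
n(70)/5121 = -28/3/5121 = -28/3*1/5121 = -28/15363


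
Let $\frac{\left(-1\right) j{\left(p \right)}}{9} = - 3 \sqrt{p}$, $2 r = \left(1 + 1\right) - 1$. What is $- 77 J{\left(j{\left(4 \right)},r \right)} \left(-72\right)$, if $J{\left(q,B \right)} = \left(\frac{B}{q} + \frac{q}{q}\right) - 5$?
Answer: $- \frac{66374}{3} \approx -22125.0$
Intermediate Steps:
$r = \frac{1}{2}$ ($r = \frac{\left(1 + 1\right) - 1}{2} = \frac{2 - 1}{2} = \frac{1}{2} \cdot 1 = \frac{1}{2} \approx 0.5$)
$j{\left(p \right)} = 27 \sqrt{p}$ ($j{\left(p \right)} = - 9 \left(- 3 \sqrt{p}\right) = 27 \sqrt{p}$)
$J{\left(q,B \right)} = -4 + \frac{B}{q}$ ($J{\left(q,B \right)} = \left(\frac{B}{q} + 1\right) - 5 = \left(1 + \frac{B}{q}\right) - 5 = -4 + \frac{B}{q}$)
$- 77 J{\left(j{\left(4 \right)},r \right)} \left(-72\right) = - 77 \left(-4 + \frac{1}{2 \cdot 27 \sqrt{4}}\right) \left(-72\right) = - 77 \left(-4 + \frac{1}{2 \cdot 27 \cdot 2}\right) \left(-72\right) = - 77 \left(-4 + \frac{1}{2 \cdot 54}\right) \left(-72\right) = - 77 \left(-4 + \frac{1}{2} \cdot \frac{1}{54}\right) \left(-72\right) = - 77 \left(-4 + \frac{1}{108}\right) \left(-72\right) = \left(-77\right) \left(- \frac{431}{108}\right) \left(-72\right) = \frac{33187}{108} \left(-72\right) = - \frac{66374}{3}$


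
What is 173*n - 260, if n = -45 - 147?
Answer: -33476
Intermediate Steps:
n = -192
173*n - 260 = 173*(-192) - 260 = -33216 - 260 = -33476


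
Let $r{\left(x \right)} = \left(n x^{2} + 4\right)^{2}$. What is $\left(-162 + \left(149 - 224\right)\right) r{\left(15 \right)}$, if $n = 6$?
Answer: $-434495892$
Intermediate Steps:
$r{\left(x \right)} = \left(4 + 6 x^{2}\right)^{2}$ ($r{\left(x \right)} = \left(6 x^{2} + 4\right)^{2} = \left(4 + 6 x^{2}\right)^{2}$)
$\left(-162 + \left(149 - 224\right)\right) r{\left(15 \right)} = \left(-162 + \left(149 - 224\right)\right) 4 \left(2 + 3 \cdot 15^{2}\right)^{2} = \left(-162 - 75\right) 4 \left(2 + 3 \cdot 225\right)^{2} = - 237 \cdot 4 \left(2 + 675\right)^{2} = - 237 \cdot 4 \cdot 677^{2} = - 237 \cdot 4 \cdot 458329 = \left(-237\right) 1833316 = -434495892$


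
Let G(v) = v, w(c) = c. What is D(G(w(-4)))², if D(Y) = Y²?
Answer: 256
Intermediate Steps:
D(G(w(-4)))² = ((-4)²)² = 16² = 256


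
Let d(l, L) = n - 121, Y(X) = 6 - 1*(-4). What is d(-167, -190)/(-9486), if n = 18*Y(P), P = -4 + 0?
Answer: -59/9486 ≈ -0.0062197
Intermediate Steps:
P = -4
Y(X) = 10 (Y(X) = 6 + 4 = 10)
n = 180 (n = 18*10 = 180)
d(l, L) = 59 (d(l, L) = 180 - 121 = 59)
d(-167, -190)/(-9486) = 59/(-9486) = 59*(-1/9486) = -59/9486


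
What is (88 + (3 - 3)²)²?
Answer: 7744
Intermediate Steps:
(88 + (3 - 3)²)² = (88 + 0²)² = (88 + 0)² = 88² = 7744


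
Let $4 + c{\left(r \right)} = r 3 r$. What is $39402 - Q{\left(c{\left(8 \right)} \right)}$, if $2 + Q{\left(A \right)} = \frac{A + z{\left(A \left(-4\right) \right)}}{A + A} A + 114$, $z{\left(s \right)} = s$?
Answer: $39572$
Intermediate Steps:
$c{\left(r \right)} = -4 + 3 r^{2}$ ($c{\left(r \right)} = -4 + r 3 r = -4 + 3 r r = -4 + 3 r^{2}$)
$Q{\left(A \right)} = 112 - \frac{3 A}{2}$ ($Q{\left(A \right)} = -2 + \left(\frac{A + A \left(-4\right)}{A + A} A + 114\right) = -2 + \left(\frac{A - 4 A}{2 A} A + 114\right) = -2 + \left(- 3 A \frac{1}{2 A} A + 114\right) = -2 - \left(-114 + \frac{3 A}{2}\right) = 112 - \frac{3 A}{2}$)
$39402 - Q{\left(c{\left(8 \right)} \right)} = 39402 - \left(112 - \frac{3 \left(-4 + 3 \cdot 8^{2}\right)}{2}\right) = 39402 - \left(112 - \frac{3 \left(-4 + 3 \cdot 64\right)}{2}\right) = 39402 - \left(112 - \frac{3 \left(-4 + 192\right)}{2}\right) = 39402 - \left(112 - 282\right) = 39402 - -170 = 39402 + 170 = 39572$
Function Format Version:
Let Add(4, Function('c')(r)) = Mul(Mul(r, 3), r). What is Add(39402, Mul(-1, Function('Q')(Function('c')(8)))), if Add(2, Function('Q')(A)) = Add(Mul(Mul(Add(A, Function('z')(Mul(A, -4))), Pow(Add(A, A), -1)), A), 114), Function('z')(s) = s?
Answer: 39572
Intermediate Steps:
Function('c')(r) = Add(-4, Mul(3, Pow(r, 2))) (Function('c')(r) = Add(-4, Mul(Mul(r, 3), r)) = Add(-4, Mul(Mul(3, r), r)) = Add(-4, Mul(3, Pow(r, 2))))
Function('Q')(A) = Add(112, Mul(Rational(-3, 2), A)) (Function('Q')(A) = Add(-2, Add(Mul(Mul(Add(A, Mul(A, -4)), Pow(Add(A, A), -1)), A), 114)) = Add(-2, Add(Mul(Mul(Add(A, Mul(-4, A)), Pow(Mul(2, A), -1)), A), 114)) = Add(-2, Add(Mul(Mul(Mul(-3, A), Mul(Rational(1, 2), Pow(A, -1))), A), 114)) = Add(-2, Add(Mul(Rational(-3, 2), A), 114)) = Add(-2, Add(114, Mul(Rational(-3, 2), A))) = Add(112, Mul(Rational(-3, 2), A)))
Add(39402, Mul(-1, Function('Q')(Function('c')(8)))) = Add(39402, Mul(-1, Add(112, Mul(Rational(-3, 2), Add(-4, Mul(3, Pow(8, 2))))))) = Add(39402, Mul(-1, Add(112, Mul(Rational(-3, 2), Add(-4, Mul(3, 64)))))) = Add(39402, Mul(-1, Add(112, Mul(Rational(-3, 2), Add(-4, 192))))) = Add(39402, Mul(-1, Add(112, Mul(Rational(-3, 2), 188)))) = Add(39402, Mul(-1, Add(112, -282))) = Add(39402, Mul(-1, -170)) = Add(39402, 170) = 39572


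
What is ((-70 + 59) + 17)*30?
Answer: 180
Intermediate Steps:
((-70 + 59) + 17)*30 = (-11 + 17)*30 = 6*30 = 180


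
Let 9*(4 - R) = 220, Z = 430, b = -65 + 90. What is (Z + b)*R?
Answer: -83720/9 ≈ -9302.2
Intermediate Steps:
b = 25
R = -184/9 (R = 4 - 1/9*220 = 4 - 220/9 = -184/9 ≈ -20.444)
(Z + b)*R = (430 + 25)*(-184/9) = 455*(-184/9) = -83720/9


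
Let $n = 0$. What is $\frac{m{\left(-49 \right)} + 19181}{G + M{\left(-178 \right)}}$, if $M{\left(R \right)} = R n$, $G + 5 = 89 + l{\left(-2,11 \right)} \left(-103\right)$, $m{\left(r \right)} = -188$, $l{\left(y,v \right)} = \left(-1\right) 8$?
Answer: $\frac{18993}{908} \approx 20.917$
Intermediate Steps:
$l{\left(y,v \right)} = -8$
$G = 908$ ($G = -5 + \left(89 - -824\right) = -5 + \left(89 + 824\right) = -5 + 913 = 908$)
$M{\left(R \right)} = 0$ ($M{\left(R \right)} = R 0 = 0$)
$\frac{m{\left(-49 \right)} + 19181}{G + M{\left(-178 \right)}} = \frac{-188 + 19181}{908 + 0} = \frac{18993}{908}$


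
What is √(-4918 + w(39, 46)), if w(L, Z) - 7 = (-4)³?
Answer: 5*I*√199 ≈ 70.534*I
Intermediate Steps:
w(L, Z) = -57 (w(L, Z) = 7 + (-4)³ = 7 - 64 = -57)
√(-4918 + w(39, 46)) = √(-4918 - 57) = √(-4975) = 5*I*√199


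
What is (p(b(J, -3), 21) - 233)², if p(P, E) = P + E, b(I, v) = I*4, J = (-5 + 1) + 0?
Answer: 51984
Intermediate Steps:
J = -4 (J = -4 + 0 = -4)
b(I, v) = 4*I
p(P, E) = E + P
(p(b(J, -3), 21) - 233)² = ((21 + 4*(-4)) - 233)² = ((21 - 16) - 233)² = (5 - 233)² = (-228)² = 51984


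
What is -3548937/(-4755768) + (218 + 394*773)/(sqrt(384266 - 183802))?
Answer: 1182979/1585256 + 76195*sqrt(12529)/12529 ≈ 681.47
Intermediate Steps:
-3548937/(-4755768) + (218 + 394*773)/(sqrt(384266 - 183802)) = -3548937*(-1/4755768) + (218 + 304562)/(sqrt(200464)) = 1182979/1585256 + 304780/((4*sqrt(12529))) = 1182979/1585256 + 304780*(sqrt(12529)/50116) = 1182979/1585256 + 76195*sqrt(12529)/12529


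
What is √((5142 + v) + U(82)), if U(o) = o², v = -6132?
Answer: √5734 ≈ 75.723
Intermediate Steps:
√((5142 + v) + U(82)) = √((5142 - 6132) + 82²) = √(-990 + 6724) = √5734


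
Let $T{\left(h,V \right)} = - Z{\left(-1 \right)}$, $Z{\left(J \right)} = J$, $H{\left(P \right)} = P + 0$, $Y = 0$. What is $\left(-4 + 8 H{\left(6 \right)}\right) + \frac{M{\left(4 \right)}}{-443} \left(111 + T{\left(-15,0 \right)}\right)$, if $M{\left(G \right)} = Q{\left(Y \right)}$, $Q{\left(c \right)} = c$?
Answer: $44$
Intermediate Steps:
$H{\left(P \right)} = P$
$M{\left(G \right)} = 0$
$T{\left(h,V \right)} = 1$ ($T{\left(h,V \right)} = \left(-1\right) \left(-1\right) = 1$)
$\left(-4 + 8 H{\left(6 \right)}\right) + \frac{M{\left(4 \right)}}{-443} \left(111 + T{\left(-15,0 \right)}\right) = \left(-4 + 8 \cdot 6\right) + \frac{0}{-443} \left(111 + 1\right) = \left(-4 + 48\right) + 0 \left(- \frac{1}{443}\right) 112 = 44 + 0 \cdot 112 = 44 + 0 = 44$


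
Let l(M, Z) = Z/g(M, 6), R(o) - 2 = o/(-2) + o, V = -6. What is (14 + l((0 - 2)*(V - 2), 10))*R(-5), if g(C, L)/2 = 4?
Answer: -61/8 ≈ -7.6250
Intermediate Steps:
g(C, L) = 8 (g(C, L) = 2*4 = 8)
R(o) = 2 + o/2 (R(o) = 2 + (o/(-2) + o) = 2 + (o*(-1/2) + o) = 2 + (-o/2 + o) = 2 + o/2)
l(M, Z) = Z/8
(14 + l((0 - 2)*(V - 2), 10))*R(-5) = (14 + (1/8)*10)*(2 + (1/2)*(-5)) = (14 + 5/4)*(2 - 5/2) = (61/4)*(-1/2) = -61/8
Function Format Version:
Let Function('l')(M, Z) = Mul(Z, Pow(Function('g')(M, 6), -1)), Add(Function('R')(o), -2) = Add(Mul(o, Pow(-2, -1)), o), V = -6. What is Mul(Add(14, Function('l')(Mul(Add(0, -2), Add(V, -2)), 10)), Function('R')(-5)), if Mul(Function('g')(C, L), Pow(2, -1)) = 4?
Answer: Rational(-61, 8) ≈ -7.6250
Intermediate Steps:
Function('g')(C, L) = 8 (Function('g')(C, L) = Mul(2, 4) = 8)
Function('R')(o) = Add(2, Mul(Rational(1, 2), o)) (Function('R')(o) = Add(2, Add(Mul(o, Pow(-2, -1)), o)) = Add(2, Add(Mul(o, Rational(-1, 2)), o)) = Add(2, Add(Mul(Rational(-1, 2), o), o)) = Add(2, Mul(Rational(1, 2), o)))
Function('l')(M, Z) = Mul(Rational(1, 8), Z) (Function('l')(M, Z) = Mul(Z, Pow(8, -1)) = Mul(Z, Rational(1, 8)) = Mul(Rational(1, 8), Z))
Mul(Add(14, Function('l')(Mul(Add(0, -2), Add(V, -2)), 10)), Function('R')(-5)) = Mul(Add(14, Mul(Rational(1, 8), 10)), Add(2, Mul(Rational(1, 2), -5))) = Mul(Add(14, Rational(5, 4)), Add(2, Rational(-5, 2))) = Mul(Rational(61, 4), Rational(-1, 2)) = Rational(-61, 8)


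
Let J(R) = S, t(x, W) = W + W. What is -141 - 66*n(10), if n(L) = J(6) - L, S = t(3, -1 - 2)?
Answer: 915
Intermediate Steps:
t(x, W) = 2*W
S = -6 (S = 2*(-1 - 2) = 2*(-3) = -6)
J(R) = -6
n(L) = -6 - L
-141 - 66*n(10) = -141 - 66*(-6 - 1*10) = -141 - 66*(-6 - 10) = -141 - 66*(-16) = -141 + 1056 = 915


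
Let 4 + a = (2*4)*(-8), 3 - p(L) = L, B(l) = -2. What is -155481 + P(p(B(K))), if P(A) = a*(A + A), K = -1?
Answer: -156161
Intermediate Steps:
p(L) = 3 - L
a = -68 (a = -4 + (2*4)*(-8) = -4 + 8*(-8) = -4 - 64 = -68)
P(A) = -136*A (P(A) = -68*(A + A) = -136*A)
-155481 + P(p(B(K))) = -155481 - 136*(3 - 1*(-2)) = -155481 - 136*(3 + 2) = -155481 - 136*5 = -155481 - 680 = -156161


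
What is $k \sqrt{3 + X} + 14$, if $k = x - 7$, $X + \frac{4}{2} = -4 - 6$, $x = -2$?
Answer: $14 - 27 i \approx 14.0 - 27.0 i$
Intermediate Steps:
$X = -12$ ($X = -2 - 10 = -12$)
$k = -9$ ($k = -2 - 7 = -9$)
$k \sqrt{3 + X} + 14 = - 9 \sqrt{3 - 12} + 14 = - 9 \sqrt{-9} + 14 = - 9 \cdot 3 i + 14 = - 27 i + 14 = 14 - 27 i$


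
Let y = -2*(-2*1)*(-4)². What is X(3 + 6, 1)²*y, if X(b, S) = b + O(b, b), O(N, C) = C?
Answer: 20736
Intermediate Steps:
X(b, S) = 2*b (X(b, S) = b + b = 2*b)
y = 64 (y = -(-4)*16 = -2*(-32) = 64)
X(3 + 6, 1)²*y = (2*(3 + 6))²*64 = (2*9)²*64 = 18²*64 = 324*64 = 20736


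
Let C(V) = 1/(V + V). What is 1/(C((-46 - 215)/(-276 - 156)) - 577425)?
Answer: -29/16745301 ≈ -1.7318e-6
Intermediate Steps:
C(V) = 1/(2*V)
1/(C((-46 - 215)/(-276 - 156)) - 577425) = 1/(1/(2*(((-46 - 215)/(-276 - 156)))) - 577425) = 1/(1/(2*((-261/(-432)))) - 577425) = 1/(1/(2*((-261*(-1/432)))) - 577425) = 1/(1/(2*(29/48)) - 577425) = 1/((½)*(48/29) - 577425) = 1/(24/29 - 577425) = 1/(-16745301/29) = -29/16745301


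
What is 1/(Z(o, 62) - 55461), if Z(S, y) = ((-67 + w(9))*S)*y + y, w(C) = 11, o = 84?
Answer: -1/347047 ≈ -2.8815e-6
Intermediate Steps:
Z(S, y) = y - 56*S*y (Z(S, y) = ((-67 + 11)*S)*y + y = (-56*S)*y + y = -56*S*y + y = y - 56*S*y)
1/(Z(o, 62) - 55461) = 1/(62*(1 - 56*84) - 55461) = 1/(62*(1 - 4704) - 55461) = 1/(62*(-4703) - 55461) = 1/(-291586 - 55461) = 1/(-347047) = -1/347047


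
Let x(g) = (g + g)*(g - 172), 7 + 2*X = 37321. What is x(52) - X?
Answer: -31137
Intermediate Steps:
X = 18657 (X = -7/2 + (½)*37321 = -7/2 + 37321/2 = 18657)
x(g) = 2*g*(-172 + g) (x(g) = (2*g)*(-172 + g) = 2*g*(-172 + g))
x(52) - X = 2*52*(-172 + 52) - 1*18657 = 2*52*(-120) - 18657 = -12480 - 18657 = -31137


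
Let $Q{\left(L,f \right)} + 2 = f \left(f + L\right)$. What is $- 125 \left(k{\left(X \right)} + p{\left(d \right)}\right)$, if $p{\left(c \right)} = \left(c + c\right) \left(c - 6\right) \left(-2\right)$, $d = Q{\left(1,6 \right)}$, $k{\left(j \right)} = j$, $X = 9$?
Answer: $678875$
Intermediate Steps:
$Q{\left(L,f \right)} = -2 + f \left(L + f\right)$ ($Q{\left(L,f \right)} = -2 + f \left(f + L\right) = -2 + f \left(L + f\right)$)
$d = 40$ ($d = -2 + 6^{2} + 1 \cdot 6 = -2 + 36 + 6 = 40$)
$p{\left(c \right)} = - 4 c \left(-6 + c\right)$ ($p{\left(c \right)} = 2 c \left(-6 + c\right) \left(-2\right) = - 4 c \left(-6 + c\right)$)
$- 125 \left(k{\left(X \right)} + p{\left(d \right)}\right) = - 125 \left(9 + 4 \cdot 40 \left(6 - 40\right)\right) = - 125 \left(9 + 4 \cdot 40 \left(-34\right)\right) = - 125 \left(9 - 5440\right) = \left(-125\right) \left(-5431\right) = 678875$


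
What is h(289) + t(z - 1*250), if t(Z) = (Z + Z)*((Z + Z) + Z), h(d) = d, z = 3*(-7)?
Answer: 440935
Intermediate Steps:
z = -21
t(Z) = 6*Z**2 (t(Z) = (2*Z)*(2*Z + Z) = (2*Z)*(3*Z) = 6*Z**2)
h(289) + t(z - 1*250) = 289 + 6*(-21 - 1*250)**2 = 289 + 6*(-21 - 250)**2 = 289 + 6*(-271)**2 = 289 + 6*73441 = 289 + 440646 = 440935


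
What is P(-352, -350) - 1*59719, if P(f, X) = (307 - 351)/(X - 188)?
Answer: -16064389/269 ≈ -59719.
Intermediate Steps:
P(f, X) = -44/(-188 + X)
P(-352, -350) - 1*59719 = -44/(-188 - 350) - 1*59719 = -44/(-538) - 59719 = -44*(-1/538) - 59719 = 22/269 - 59719 = -16064389/269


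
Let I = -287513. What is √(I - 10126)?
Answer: 3*I*√33071 ≈ 545.56*I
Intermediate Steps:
√(I - 10126) = √(-287513 - 10126) = √(-297639) = 3*I*√33071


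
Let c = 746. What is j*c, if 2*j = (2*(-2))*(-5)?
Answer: 7460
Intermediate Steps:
j = 10 (j = ((2*(-2))*(-5))/2 = (-4*(-5))/2 = (½)*20 = 10)
j*c = 10*746 = 7460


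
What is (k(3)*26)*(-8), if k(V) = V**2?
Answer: -1872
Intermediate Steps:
(k(3)*26)*(-8) = (3**2*26)*(-8) = (9*26)*(-8) = 234*(-8) = -1872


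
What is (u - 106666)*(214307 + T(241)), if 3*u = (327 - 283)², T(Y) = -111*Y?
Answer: -59654436472/3 ≈ -1.9885e+10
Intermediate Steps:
T(Y) = -111*Y
u = 1936/3 (u = (327 - 283)²/3 = (⅓)*44² = (⅓)*1936 = 1936/3 ≈ 645.33)
(u - 106666)*(214307 + T(241)) = (1936/3 - 106666)*(214307 - 111*241) = -318062*(214307 - 26751)/3 = -318062/3*187556 = -59654436472/3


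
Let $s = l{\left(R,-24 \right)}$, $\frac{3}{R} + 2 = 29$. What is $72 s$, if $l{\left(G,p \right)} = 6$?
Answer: $432$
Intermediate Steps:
$R = \frac{1}{9}$ ($R = \frac{3}{-2 + 29} = \frac{3}{27} = 3 \cdot \frac{1}{27} = \frac{1}{9} \approx 0.11111$)
$s = 6$
$72 s = 72 \cdot 6 = 432$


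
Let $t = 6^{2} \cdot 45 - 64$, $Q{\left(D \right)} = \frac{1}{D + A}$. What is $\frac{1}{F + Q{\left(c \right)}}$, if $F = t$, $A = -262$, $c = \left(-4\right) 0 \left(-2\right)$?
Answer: $\frac{262}{407671} \approx 0.00064267$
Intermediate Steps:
$c = 0$ ($c = 0 \left(-2\right) = 0$)
$Q{\left(D \right)} = \frac{1}{-262 + D}$ ($Q{\left(D \right)} = \frac{1}{D - 262} = \frac{1}{-262 + D}$)
$t = 1556$ ($t = 36 \cdot 45 - 64 = 1620 - 64 = 1556$)
$F = 1556$
$\frac{1}{F + Q{\left(c \right)}} = \frac{1}{1556 + \frac{1}{-262 + 0}} = \frac{1}{1556 + \frac{1}{-262}} = \frac{1}{1556 - \frac{1}{262}} = \frac{1}{\frac{407671}{262}} = \frac{262}{407671}$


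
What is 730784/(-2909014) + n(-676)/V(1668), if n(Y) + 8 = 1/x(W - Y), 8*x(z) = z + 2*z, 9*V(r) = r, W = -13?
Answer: -39456550376/134043001599 ≈ -0.29436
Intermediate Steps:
V(r) = r/9
x(z) = 3*z/8 (x(z) = (z + 2*z)/8 = (3*z)/8 = 3*z/8)
n(Y) = -8 + 1/(-39/8 - 3*Y/8) (n(Y) = -8 + 1/(3*(-13 - Y)/8) = -8 + 1/(-39/8 - 3*Y/8))
730784/(-2909014) + n(-676)/V(1668) = 730784/(-2909014) + (8*(-40 - 3*(-676))/(3*(13 - 676)))/(((1/9)*1668)) = 730784*(-1/2909014) + ((8/3)*(-40 + 2028)/(-663))/(556/3) = -365392/1454507 + ((8/3)*(-1/663)*1988)*(3/556) = -365392/1454507 - 15904/1989*3/556 = -365392/1454507 - 3976/92157 = -39456550376/134043001599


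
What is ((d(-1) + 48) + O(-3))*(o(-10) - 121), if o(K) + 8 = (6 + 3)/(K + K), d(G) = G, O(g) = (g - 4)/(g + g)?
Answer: -249407/40 ≈ -6235.2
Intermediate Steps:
O(g) = (-4 + g)/(2*g) (O(g) = (-4 + g)/((2*g)) = (-4 + g)*(1/(2*g)) = (-4 + g)/(2*g))
o(K) = -8 + 9/(2*K) (o(K) = -8 + (6 + 3)/(K + K) = -8 + 9/((2*K)) = -8 + 9*(1/(2*K)) = -8 + 9/(2*K))
((d(-1) + 48) + O(-3))*(o(-10) - 121) = ((-1 + 48) + (½)*(-4 - 3)/(-3))*((-8 + (9/2)/(-10)) - 121) = (47 + (½)*(-⅓)*(-7))*((-8 + (9/2)*(-⅒)) - 121) = (47 + 7/6)*((-8 - 9/20) - 121) = 289*(-169/20 - 121)/6 = (289/6)*(-2589/20) = -249407/40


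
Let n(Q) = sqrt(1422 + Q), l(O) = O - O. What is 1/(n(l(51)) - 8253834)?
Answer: -1375639/11354295949689 - sqrt(158)/22708591899378 ≈ -1.2116e-7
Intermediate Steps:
l(O) = 0
1/(n(l(51)) - 8253834) = 1/(sqrt(1422 + 0) - 8253834) = 1/(sqrt(1422) - 8253834) = 1/(3*sqrt(158) - 8253834) = 1/(-8253834 + 3*sqrt(158))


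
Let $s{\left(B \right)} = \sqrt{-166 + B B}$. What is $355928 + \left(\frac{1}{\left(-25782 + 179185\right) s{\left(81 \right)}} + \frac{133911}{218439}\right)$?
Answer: $\frac{8638743367}{24271} + \frac{\sqrt{6395}}{981012185} \approx 3.5593 \cdot 10^{5}$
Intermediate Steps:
$s{\left(B \right)} = \sqrt{-166 + B^{2}}$
$355928 + \left(\frac{1}{\left(-25782 + 179185\right) s{\left(81 \right)}} + \frac{133911}{218439}\right) = 355928 + \left(\frac{1}{\left(-25782 + 179185\right) \sqrt{-166 + 81^{2}}} + \frac{133911}{218439}\right) = 355928 + \left(\frac{1}{153403 \sqrt{-166 + 6561}} + 133911 \cdot \frac{1}{218439}\right) = 355928 + \left(\frac{1}{153403 \sqrt{6395}} + \frac{14879}{24271}\right) = 355928 + \left(\frac{\frac{1}{6395} \sqrt{6395}}{153403} + \frac{14879}{24271}\right) = 355928 + \left(\frac{\sqrt{6395}}{981012185} + \frac{14879}{24271}\right) = 355928 + \left(\frac{14879}{24271} + \frac{\sqrt{6395}}{981012185}\right) = \frac{8638743367}{24271} + \frac{\sqrt{6395}}{981012185}$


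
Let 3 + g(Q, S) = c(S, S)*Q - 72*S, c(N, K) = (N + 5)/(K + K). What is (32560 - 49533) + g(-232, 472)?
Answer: -6027113/118 ≈ -51077.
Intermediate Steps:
c(N, K) = (5 + N)/(2*K) (c(N, K) = (5 + N)/((2*K)) = (5 + N)*(1/(2*K)) = (5 + N)/(2*K))
g(Q, S) = -3 - 72*S + Q*(5 + S)/(2*S) (g(Q, S) = -3 + (((5 + S)/(2*S))*Q - 72*S) = -3 + (Q*(5 + S)/(2*S) - 72*S) = -3 + (-72*S + Q*(5 + S)/(2*S)) = -3 - 72*S + Q*(5 + S)/(2*S))
(32560 - 49533) + g(-232, 472) = (32560 - 49533) + (-3 + (½)*(-232) - 72*472 + (5/2)*(-232)/472) = -16973 + (-3 - 116 - 33984 + (5/2)*(-232)*(1/472)) = -16973 + (-3 - 116 - 33984 - 145/118) = -16973 - 4024299/118 = -6027113/118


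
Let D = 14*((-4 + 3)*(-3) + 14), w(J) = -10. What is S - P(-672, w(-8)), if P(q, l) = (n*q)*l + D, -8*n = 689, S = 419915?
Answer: 998437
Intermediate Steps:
n = -689/8 (n = -⅛*689 = -689/8 ≈ -86.125)
D = 238 (D = 14*(-1*(-3) + 14) = 14*(3 + 14) = 14*17 = 238)
P(q, l) = 238 - 689*l*q/8 (P(q, l) = (-689*q/8)*l + 238 = -689*l*q/8 + 238 = 238 - 689*l*q/8)
S - P(-672, w(-8)) = 419915 - (238 - 689/8*(-10)*(-672)) = 419915 - (238 - 578760) = 419915 - 1*(-578522) = 419915 + 578522 = 998437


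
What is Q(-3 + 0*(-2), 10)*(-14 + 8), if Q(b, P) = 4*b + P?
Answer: 12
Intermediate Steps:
Q(b, P) = P + 4*b
Q(-3 + 0*(-2), 10)*(-14 + 8) = (10 + 4*(-3 + 0*(-2)))*(-14 + 8) = (10 + 4*(-3 + 0))*(-6) = (10 + 4*(-3))*(-6) = (10 - 12)*(-6) = -2*(-6) = 12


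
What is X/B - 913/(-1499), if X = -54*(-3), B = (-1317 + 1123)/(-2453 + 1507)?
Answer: 114950935/145403 ≈ 790.57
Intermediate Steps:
B = 97/473 (B = -194/(-946) = -194*(-1/946) = 97/473 ≈ 0.20507)
X = 162
X/B - 913/(-1499) = 162/(97/473) - 913/(-1499) = 162*(473/97) - 913*(-1/1499) = 76626/97 + 913/1499 = 114950935/145403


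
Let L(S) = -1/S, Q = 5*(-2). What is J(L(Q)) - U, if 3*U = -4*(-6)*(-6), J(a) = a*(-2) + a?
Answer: 479/10 ≈ 47.900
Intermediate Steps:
Q = -10
J(a) = -a (J(a) = -2*a + a = -a)
U = -48 (U = (-4*(-6)*(-6))/3 = (24*(-6))/3 = (⅓)*(-144) = -48)
J(L(Q)) - U = -(-1)/(-10) - 1*(-48) = -(-1)*(-1)/10 + 48 = -1*⅒ + 48 = -⅒ + 48 = 479/10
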